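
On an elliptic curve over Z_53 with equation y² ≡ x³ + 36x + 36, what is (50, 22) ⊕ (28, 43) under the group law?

(38, 34)

(50, 22) + (28, 43). λ = (43 - 22)/(28 - 50) ≡ 21/31 mod 53. 31⁻¹ ≡ 12 (mod 53) since 31·12 = 372 ≡ 1, so λ ≡ 40.
  x = λ² - 50 - 28 = 1600 - 78 ≡ 38; y = λ·(50 - 38) - 22 ≡ 34. → (38, 34)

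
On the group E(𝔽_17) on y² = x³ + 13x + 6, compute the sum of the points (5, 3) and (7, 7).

(5, 3) + (7, 7). λ = (7 - 3)/(7 - 5) ≡ 4/2 mod 17. 2⁻¹ ≡ 9 (mod 17) since 2·9 = 18 ≡ 1, so λ ≡ 2.
  x = λ² - 5 - 7 = 4 - 12 ≡ 9; y = λ·(5 - 9) - 3 ≡ 6. → (9, 6)

(9, 6)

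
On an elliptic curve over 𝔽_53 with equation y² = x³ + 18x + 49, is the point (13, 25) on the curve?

yes

y² = 25² ≡ 42; x³ + 18x + 49 = 2480 ≡ 42 (mod 53). 42 = 42.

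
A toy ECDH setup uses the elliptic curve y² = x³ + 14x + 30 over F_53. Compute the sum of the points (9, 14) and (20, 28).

(30, 46)

(9, 14) + (20, 28). λ = (28 - 14)/(20 - 9) ≡ 14/11 mod 53. 11⁻¹ ≡ 29 (mod 53) since 11·29 = 319 ≡ 1, so λ ≡ 35.
  x = λ² - 9 - 20 = 1225 - 29 ≡ 30; y = λ·(9 - 30) - 14 ≡ 46. → (30, 46)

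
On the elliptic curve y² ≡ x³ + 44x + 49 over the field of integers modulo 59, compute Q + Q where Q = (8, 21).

tangent at (8, 21): λ = (3·8² + 44)/(2·21) ≡ 0/42. 42⁻¹ ≡ 52 (mod 59), so λ ≡ 0·52 ≡ 0.
  x = λ² - 8 - 8 = 0 - 16 ≡ 43; y = λ·(8 - 43) - 21 ≡ 38. → (43, 38)

(43, 38)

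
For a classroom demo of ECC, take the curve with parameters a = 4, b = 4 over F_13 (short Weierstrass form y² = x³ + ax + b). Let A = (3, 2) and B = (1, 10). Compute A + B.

(3, 2) + (1, 10). λ = (10 - 2)/(1 - 3) ≡ 8/11 mod 13. 11⁻¹ ≡ 6 (mod 13) since 11·6 = 66 ≡ 1, so λ ≡ 9.
  x = λ² - 3 - 1 = 81 - 4 ≡ 12; y = λ·(3 - 12) - 2 ≡ 8. → (12, 8)

(12, 8)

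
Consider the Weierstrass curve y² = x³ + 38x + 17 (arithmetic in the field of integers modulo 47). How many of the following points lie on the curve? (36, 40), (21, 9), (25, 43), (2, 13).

(36, 40): 40² ≡ 2, rhs ≡ 7 → off.
(21, 9): 9² ≡ 34, rhs ≡ 18 → off.
(25, 43): 43² ≡ 16, rhs ≡ 1 → off.
(2, 13): 13² ≡ 28, rhs ≡ 7 → off.

0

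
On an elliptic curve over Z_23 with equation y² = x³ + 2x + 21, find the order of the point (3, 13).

7

2P: tangent at (3, 13): λ = (3·3² + 2)/(2·13) ≡ 6/3. 3⁻¹ ≡ 8 (mod 23), so λ ≡ 6·8 ≡ 2.
  x = λ² - 3 - 3 = 4 - 6 ≡ 21; y = λ·(3 - 21) - 13 ≡ 20. → (21, 20)
3P: (21, 20) + (3, 13). λ = (13 - 20)/(3 - 21) ≡ 16/5 mod 23. 5⁻¹ ≡ 14 (mod 23) since 5·14 = 70 ≡ 1, so λ ≡ 17.
  x = λ² - 21 - 3 = 289 - 24 ≡ 12; y = λ·(21 - 12) - 20 ≡ 18. → (12, 18)
4P: (12, 18) + (3, 13). λ = (13 - 18)/(3 - 12) ≡ 18/14 mod 23. 14⁻¹ ≡ 5 (mod 23) since 14·5 = 70 ≡ 1, so λ ≡ 21.
  x = λ² - 12 - 3 = 441 - 15 ≡ 12; y = λ·(12 - 12) - 18 ≡ 5. → (12, 5)
5P: (12, 5) + (3, 13). λ = (13 - 5)/(3 - 12) ≡ 8/14 mod 23. 14⁻¹ ≡ 5 (mod 23), so λ ≡ 17.
  x = λ² - 12 - 3 = 289 - 15 ≡ 21; y = λ·(12 - 21) - 5 ≡ 3. → (21, 3)
6P: (21, 3) + (3, 13). λ = (13 - 3)/(3 - 21) ≡ 10/5 mod 23. 5⁻¹ ≡ 14 (mod 23) since 5·14 = 70 ≡ 1, so λ ≡ 2.
  x = λ² - 21 - 3 = 4 - 24 ≡ 3; y = λ·(21 - 3) - 3 ≡ 10. → (3, 10)
7P: (3, 10) + (3, 13): same x and y₁ ≡ -y₂, so the sum is O.
7P = O, so the order is 7.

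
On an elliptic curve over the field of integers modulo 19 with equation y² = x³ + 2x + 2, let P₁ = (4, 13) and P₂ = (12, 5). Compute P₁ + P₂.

(4, 13) + (12, 5). λ = (5 - 13)/(12 - 4) ≡ 11/8 mod 19. 8⁻¹ ≡ 12 (mod 19), so λ ≡ 18.
  x = λ² - 4 - 12 = 324 - 16 ≡ 4; y = λ·(4 - 4) - 13 ≡ 6. → (4, 6)

(4, 6)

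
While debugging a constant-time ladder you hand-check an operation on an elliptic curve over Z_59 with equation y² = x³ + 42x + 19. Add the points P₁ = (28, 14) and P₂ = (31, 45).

(15, 22)

(28, 14) + (31, 45). λ = (45 - 14)/(31 - 28) ≡ 31/3 mod 59. 3⁻¹ ≡ 20 (mod 59) since 3·20 = 60 ≡ 1, so λ ≡ 30.
  x = λ² - 28 - 31 = 900 - 59 ≡ 15; y = λ·(28 - 15) - 14 ≡ 22. → (15, 22)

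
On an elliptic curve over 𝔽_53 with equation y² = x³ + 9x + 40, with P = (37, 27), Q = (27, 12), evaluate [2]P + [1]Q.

First 2P:
Repeated addition: build up to 2P.
2P: tangent at (37, 27): λ = (3·37² + 9)/(2·27) ≡ 35/1. 1⁻¹ ≡ 1 (mod 53) since 1·1 = 1 ≡ 1, so λ ≡ 35·1 ≡ 35.
  x = λ² - 37 - 37 = 1225 - 74 ≡ 38; y = λ·(37 - 38) - 27 ≡ 44. → (38, 44)
2P = (38, 44).
Finally 2P + Q:
(38, 44) + (27, 12). λ = (12 - 44)/(27 - 38) ≡ 21/42 mod 53. 42⁻¹ ≡ 24 (mod 53) since 42·24 = 1008 ≡ 1, so λ ≡ 27.
  x = λ² - 38 - 27 = 729 - 65 ≡ 28; y = λ·(38 - 28) - 44 ≡ 14. → (28, 14)

(28, 14)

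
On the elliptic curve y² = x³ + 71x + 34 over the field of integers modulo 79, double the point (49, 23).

tangent at (49, 23): λ = (3·49² + 71)/(2·23) ≡ 6/46. 46⁻¹ ≡ 67 (mod 79) since 46·67 = 3082 ≡ 1, so λ ≡ 6·67 ≡ 7.
  x = λ² - 49 - 49 = 49 - 98 ≡ 30; y = λ·(49 - 30) - 23 ≡ 31. → (30, 31)

(30, 31)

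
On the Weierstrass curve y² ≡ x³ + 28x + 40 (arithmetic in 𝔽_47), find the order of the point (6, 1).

3

2P: tangent at (6, 1): λ = (3·6² + 28)/(2·1) ≡ 42/2. 2⁻¹ ≡ 24 (mod 47) since 2·24 = 48 ≡ 1, so λ ≡ 42·24 ≡ 21.
  x = λ² - 6 - 6 = 441 - 12 ≡ 6; y = λ·(6 - 6) - 1 ≡ 46. → (6, 46)
3P: (6, 46) + (6, 1): same x and y₁ ≡ -y₂, so the sum is 𝒪.
3P = 𝒪, so the order is 3.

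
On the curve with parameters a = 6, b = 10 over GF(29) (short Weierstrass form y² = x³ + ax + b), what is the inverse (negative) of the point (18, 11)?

-(18, 11) = (18, -11 mod 29) = (18, 18).

(18, 18)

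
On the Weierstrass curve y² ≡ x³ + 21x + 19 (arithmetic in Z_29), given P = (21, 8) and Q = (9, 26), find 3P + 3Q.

First 3P:
Repeated addition: build up to 3P.
2P: tangent at (21, 8): λ = (3·21² + 21)/(2·8) ≡ 10/16. 16⁻¹ ≡ 20 (mod 29) since 16·20 = 320 ≡ 1, so λ ≡ 10·20 ≡ 26.
  x = λ² - 21 - 21 = 676 - 42 ≡ 25; y = λ·(21 - 25) - 8 ≡ 4. → (25, 4)
3P: (25, 4) + (21, 8). λ = (8 - 4)/(21 - 25) ≡ 4/25 mod 29. 25⁻¹ ≡ 7 (mod 29) since 25·7 = 175 ≡ 1, so λ ≡ 28.
  x = λ² - 25 - 21 = 784 - 46 ≡ 13; y = λ·(25 - 13) - 4 ≡ 13. → (13, 13)
3P = (13, 13).
Next 3Q:
Repeated addition: build up to 3Q.
2Q: tangent at (9, 26): λ = (3·9² + 21)/(2·26) ≡ 3/23. 23⁻¹ ≡ 24 (mod 29), so λ ≡ 3·24 ≡ 14.
  x = λ² - 9 - 9 = 196 - 18 ≡ 4; y = λ·(9 - 4) - 26 ≡ 15. → (4, 15)
3Q: (4, 15) + (9, 26). λ = (26 - 15)/(9 - 4) ≡ 11/5 mod 29. 5⁻¹ ≡ 6 (mod 29), so λ ≡ 8.
  x = λ² - 4 - 9 = 64 - 13 ≡ 22; y = λ·(4 - 22) - 15 ≡ 15. → (22, 15)
3Q = (22, 15).
Finally 3P + 3Q:
(13, 13) + (22, 15). λ = (15 - 13)/(22 - 13) ≡ 2/9 mod 29. 9⁻¹ ≡ 13 (mod 29) since 9·13 = 117 ≡ 1, so λ ≡ 26.
  x = λ² - 13 - 22 = 676 - 35 ≡ 3; y = λ·(13 - 3) - 13 ≡ 15. → (3, 15)

(3, 15)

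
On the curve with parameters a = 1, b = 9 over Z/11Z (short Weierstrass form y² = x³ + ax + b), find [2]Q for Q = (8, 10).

tangent at (8, 10): λ = (3·8² + 1)/(2·10) ≡ 6/9. 9⁻¹ ≡ 5 (mod 11), so λ ≡ 6·5 ≡ 8.
  x = λ² - 8 - 8 = 64 - 16 ≡ 4; y = λ·(8 - 4) - 10 ≡ 0. → (4, 0)

(4, 0)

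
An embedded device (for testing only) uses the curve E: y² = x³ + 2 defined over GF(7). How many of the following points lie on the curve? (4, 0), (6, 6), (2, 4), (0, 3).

(4, 0): 0² ≡ 0, rhs ≡ 3 → off.
(6, 6): 6² ≡ 1, rhs ≡ 1 → on.
(2, 4): 4² ≡ 2, rhs ≡ 3 → off.
(0, 3): 3² ≡ 2, rhs ≡ 2 → on.

2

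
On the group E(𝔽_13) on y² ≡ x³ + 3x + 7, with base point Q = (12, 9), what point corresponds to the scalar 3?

Repeated addition: build up to 3Q.
2Q: tangent at (12, 9): λ = (3·12² + 3)/(2·9) ≡ 6/5. 5⁻¹ ≡ 8 (mod 13), so λ ≡ 6·8 ≡ 9.
  x = λ² - 12 - 12 = 81 - 24 ≡ 5; y = λ·(12 - 5) - 9 ≡ 2. → (5, 2)
3Q: (5, 2) + (12, 9). λ = (9 - 2)/(12 - 5) ≡ 7/7 mod 13. 7⁻¹ ≡ 2 (mod 13), so λ ≡ 1.
  x = λ² - 5 - 12 = 1 - 17 ≡ 10; y = λ·(5 - 10) - 2 ≡ 6. → (10, 6)

(10, 6)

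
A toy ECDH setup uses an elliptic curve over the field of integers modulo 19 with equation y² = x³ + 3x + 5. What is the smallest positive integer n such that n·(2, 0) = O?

2P: (2, 0) + (2, 0): same x and y₁ ≡ -y₂, so the sum is O.
2P = O, so the order is 2.

2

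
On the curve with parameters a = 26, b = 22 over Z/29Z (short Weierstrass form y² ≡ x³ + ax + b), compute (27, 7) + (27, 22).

The two points share x = 27 and their y-coordinates satisfy 7 + 22 ≡ 0 (mod 29), so they are inverses. Their sum is ∞.

O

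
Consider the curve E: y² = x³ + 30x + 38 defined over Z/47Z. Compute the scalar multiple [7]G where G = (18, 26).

Double-and-add on 7 = (111)₂. Start with G = (18, 26) for the leading 1-bit.
double: tangent at (18, 26): λ = (3·18² + 30)/(2·26) ≡ 15/5. 5⁻¹ ≡ 19 (mod 47), so λ ≡ 15·19 ≡ 3.
  x = λ² - 18 - 18 = 9 - 36 ≡ 20; y = λ·(18 - 20) - 26 ≡ 15. → (20, 15)
add G: (20, 15) + (18, 26). λ = (26 - 15)/(18 - 20) ≡ 11/45 mod 47. 45⁻¹ ≡ 23 (mod 47) since 45·23 = 1035 ≡ 1, so λ ≡ 18.
  x = λ² - 20 - 18 = 324 - 38 ≡ 4; y = λ·(20 - 4) - 15 ≡ 38. → (4, 38)
double: tangent at (4, 38): λ = (3·4² + 30)/(2·38) ≡ 31/29. 29⁻¹ ≡ 13 (mod 47) since 29·13 = 377 ≡ 1, so λ ≡ 31·13 ≡ 27.
  x = λ² - 4 - 4 = 729 - 8 ≡ 16; y = λ·(4 - 16) - 38 ≡ 14. → (16, 14)
add G: (16, 14) + (18, 26). λ = (26 - 14)/(18 - 16) ≡ 12/2 mod 47. 2⁻¹ ≡ 24 (mod 47), so λ ≡ 6.
  x = λ² - 16 - 18 = 36 - 34 ≡ 2; y = λ·(16 - 2) - 14 ≡ 23. → (2, 23)

(2, 23)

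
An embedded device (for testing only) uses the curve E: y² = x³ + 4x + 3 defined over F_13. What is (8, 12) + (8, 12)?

(7, 7)

tangent at (8, 12): λ = (3·8² + 4)/(2·12) ≡ 1/11. 11⁻¹ ≡ 6 (mod 13), so λ ≡ 1·6 ≡ 6.
  x = λ² - 8 - 8 = 36 - 16 ≡ 7; y = λ·(8 - 7) - 12 ≡ 7. → (7, 7)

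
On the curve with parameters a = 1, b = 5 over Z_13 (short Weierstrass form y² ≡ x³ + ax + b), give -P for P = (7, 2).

-(7, 2) = (7, -2 mod 13) = (7, 11).

(7, 11)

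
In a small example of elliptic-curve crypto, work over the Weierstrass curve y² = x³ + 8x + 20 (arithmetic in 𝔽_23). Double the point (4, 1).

(17, 3)

tangent at (4, 1): λ = (3·4² + 8)/(2·1) ≡ 10/2. 2⁻¹ ≡ 12 (mod 23) since 2·12 = 24 ≡ 1, so λ ≡ 10·12 ≡ 5.
  x = λ² - 4 - 4 = 25 - 8 ≡ 17; y = λ·(4 - 17) - 1 ≡ 3. → (17, 3)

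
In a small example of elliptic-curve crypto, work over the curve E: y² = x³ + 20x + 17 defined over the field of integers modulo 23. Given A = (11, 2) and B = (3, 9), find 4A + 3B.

(11, 2)

First 4A:
Repeated addition: build up to 4A.
2A: tangent at (11, 2): λ = (3·11² + 20)/(2·2) ≡ 15/4. 4⁻¹ ≡ 6 (mod 23) since 4·6 = 24 ≡ 1, so λ ≡ 15·6 ≡ 21.
  x = λ² - 11 - 11 = 441 - 22 ≡ 5; y = λ·(11 - 5) - 2 ≡ 9. → (5, 9)
3A: (5, 9) + (11, 2). λ = (2 - 9)/(11 - 5) ≡ 16/6 mod 23. 6⁻¹ ≡ 4 (mod 23), so λ ≡ 18.
  x = λ² - 5 - 11 = 324 - 16 ≡ 9; y = λ·(5 - 9) - 9 ≡ 11. → (9, 11)
4A: (9, 11) + (11, 2). λ = (2 - 11)/(11 - 9) ≡ 14/2 mod 23. 2⁻¹ ≡ 12 (mod 23), so λ ≡ 7.
  x = λ² - 9 - 11 = 49 - 20 ≡ 6; y = λ·(9 - 6) - 11 ≡ 10. → (6, 10)
4A = (6, 10).
Next 3B:
Repeated addition: build up to 3B.
2B: tangent at (3, 9): λ = (3·3² + 20)/(2·9) ≡ 1/18. 18⁻¹ ≡ 9 (mod 23) since 18·9 = 162 ≡ 1, so λ ≡ 1·9 ≡ 9.
  x = λ² - 3 - 3 = 81 - 6 ≡ 6; y = λ·(3 - 6) - 9 ≡ 10. → (6, 10)
3B: (6, 10) + (3, 9). λ = (9 - 10)/(3 - 6) ≡ 22/20 mod 23. 20⁻¹ ≡ 15 (mod 23), so λ ≡ 8.
  x = λ² - 6 - 3 = 64 - 9 ≡ 9; y = λ·(6 - 9) - 10 ≡ 12. → (9, 12)
3B = (9, 12).
Finally 4A + 3B:
(6, 10) + (9, 12). λ = (12 - 10)/(9 - 6) ≡ 2/3 mod 23. 3⁻¹ ≡ 8 (mod 23), so λ ≡ 16.
  x = λ² - 6 - 9 = 256 - 15 ≡ 11; y = λ·(6 - 11) - 10 ≡ 2. → (11, 2)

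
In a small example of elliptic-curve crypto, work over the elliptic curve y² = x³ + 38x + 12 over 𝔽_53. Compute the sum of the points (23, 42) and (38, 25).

(23, 42) + (38, 25). λ = (25 - 42)/(38 - 23) ≡ 36/15 mod 53. 15⁻¹ ≡ 46 (mod 53) since 15·46 = 690 ≡ 1, so λ ≡ 13.
  x = λ² - 23 - 38 = 169 - 61 ≡ 2; y = λ·(23 - 2) - 42 ≡ 19. → (2, 19)

(2, 19)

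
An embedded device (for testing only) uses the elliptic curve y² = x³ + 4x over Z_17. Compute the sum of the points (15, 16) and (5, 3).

(15, 16) + (5, 3). λ = (3 - 16)/(5 - 15) ≡ 4/7 mod 17. 7⁻¹ ≡ 5 (mod 17) since 7·5 = 35 ≡ 1, so λ ≡ 3.
  x = λ² - 15 - 5 = 9 - 20 ≡ 6; y = λ·(15 - 6) - 16 ≡ 11. → (6, 11)

(6, 11)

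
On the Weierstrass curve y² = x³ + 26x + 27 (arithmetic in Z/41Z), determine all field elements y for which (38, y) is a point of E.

2, 39

x³ + 26x + 27 = 55887 ≡ 4 (mod 41).
Square roots of 4 mod 41: 2 and 39 (since 2² = 4 ≡ 4).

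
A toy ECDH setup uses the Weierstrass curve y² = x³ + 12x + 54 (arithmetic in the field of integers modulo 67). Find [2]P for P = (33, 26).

(24, 30)

tangent at (33, 26): λ = (3·33² + 12)/(2·26) ≡ 63/52. 52⁻¹ ≡ 58 (mod 67), so λ ≡ 63·58 ≡ 36.
  x = λ² - 33 - 33 = 1296 - 66 ≡ 24; y = λ·(33 - 24) - 26 ≡ 30. → (24, 30)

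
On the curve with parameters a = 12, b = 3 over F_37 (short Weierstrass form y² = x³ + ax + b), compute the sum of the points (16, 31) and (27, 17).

(16, 31) + (27, 17). λ = (17 - 31)/(27 - 16) ≡ 23/11 mod 37. 11⁻¹ ≡ 27 (mod 37) since 11·27 = 297 ≡ 1, so λ ≡ 29.
  x = λ² - 16 - 27 = 841 - 43 ≡ 21; y = λ·(16 - 21) - 31 ≡ 9. → (21, 9)

(21, 9)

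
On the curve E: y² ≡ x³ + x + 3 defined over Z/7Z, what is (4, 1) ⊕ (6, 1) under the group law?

(4, 6)

(4, 1) + (6, 1). λ = (1 - 1)/(6 - 4) ≡ 0/2 mod 7. 2⁻¹ ≡ 4 (mod 7), so λ ≡ 0.
  x = λ² - 4 - 6 = 0 - 10 ≡ 4; y = λ·(4 - 4) - 1 ≡ 6. → (4, 6)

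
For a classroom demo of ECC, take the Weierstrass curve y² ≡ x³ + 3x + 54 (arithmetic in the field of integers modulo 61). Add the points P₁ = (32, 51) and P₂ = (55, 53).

(47, 14)

(32, 51) + (55, 53). λ = (53 - 51)/(55 - 32) ≡ 2/23 mod 61. 23⁻¹ ≡ 8 (mod 61), so λ ≡ 16.
  x = λ² - 32 - 55 = 256 - 87 ≡ 47; y = λ·(32 - 47) - 51 ≡ 14. → (47, 14)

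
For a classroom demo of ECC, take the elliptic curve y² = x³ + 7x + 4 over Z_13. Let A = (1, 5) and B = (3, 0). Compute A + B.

(12, 3)

(1, 5) + (3, 0). λ = (0 - 5)/(3 - 1) ≡ 8/2 mod 13. 2⁻¹ ≡ 7 (mod 13), so λ ≡ 4.
  x = λ² - 1 - 3 = 16 - 4 ≡ 12; y = λ·(1 - 12) - 5 ≡ 3. → (12, 3)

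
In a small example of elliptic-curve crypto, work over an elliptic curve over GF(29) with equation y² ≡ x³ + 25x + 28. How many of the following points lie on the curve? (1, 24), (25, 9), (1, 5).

2

(1, 24): 24² ≡ 25, rhs ≡ 25 → on.
(25, 9): 9² ≡ 23, rhs ≡ 9 → off.
(1, 5): 5² ≡ 25, rhs ≡ 25 → on.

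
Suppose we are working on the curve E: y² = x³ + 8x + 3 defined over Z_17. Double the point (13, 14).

(12, 5)

tangent at (13, 14): λ = (3·13² + 8)/(2·14) ≡ 5/11. 11⁻¹ ≡ 14 (mod 17) since 11·14 = 154 ≡ 1, so λ ≡ 5·14 ≡ 2.
  x = λ² - 13 - 13 = 4 - 26 ≡ 12; y = λ·(13 - 12) - 14 ≡ 5. → (12, 5)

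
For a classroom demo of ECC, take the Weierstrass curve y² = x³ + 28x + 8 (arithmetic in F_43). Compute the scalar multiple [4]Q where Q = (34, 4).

(10, 16)

Repeated addition: build up to 4Q.
2Q: tangent at (34, 4): λ = (3·34² + 28)/(2·4) ≡ 13/8. 8⁻¹ ≡ 27 (mod 43), so λ ≡ 13·27 ≡ 7.
  x = λ² - 34 - 34 = 49 - 68 ≡ 24; y = λ·(34 - 24) - 4 ≡ 23. → (24, 23)
3Q: (24, 23) + (34, 4). λ = (4 - 23)/(34 - 24) ≡ 24/10 mod 43. 10⁻¹ ≡ 13 (mod 43) since 10·13 = 130 ≡ 1, so λ ≡ 11.
  x = λ² - 24 - 34 = 121 - 58 ≡ 20; y = λ·(24 - 20) - 23 ≡ 21. → (20, 21)
4Q: (20, 21) + (34, 4). λ = (4 - 21)/(34 - 20) ≡ 26/14 mod 43. 14⁻¹ ≡ 40 (mod 43), so λ ≡ 8.
  x = λ² - 20 - 34 = 64 - 54 ≡ 10; y = λ·(20 - 10) - 21 ≡ 16. → (10, 16)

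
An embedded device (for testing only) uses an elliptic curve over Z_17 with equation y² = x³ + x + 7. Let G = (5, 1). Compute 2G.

(6, 12)

tangent at (5, 1): λ = (3·5² + 1)/(2·1) ≡ 8/2. 2⁻¹ ≡ 9 (mod 17), so λ ≡ 8·9 ≡ 4.
  x = λ² - 5 - 5 = 16 - 10 ≡ 6; y = λ·(5 - 6) - 1 ≡ 12. → (6, 12)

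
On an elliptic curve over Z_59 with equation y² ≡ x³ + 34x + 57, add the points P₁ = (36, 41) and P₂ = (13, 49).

(36, 41) + (13, 49). λ = (49 - 41)/(13 - 36) ≡ 8/36 mod 59. 36⁻¹ ≡ 41 (mod 59), so λ ≡ 33.
  x = λ² - 36 - 13 = 1089 - 49 ≡ 37; y = λ·(36 - 37) - 41 ≡ 44. → (37, 44)

(37, 44)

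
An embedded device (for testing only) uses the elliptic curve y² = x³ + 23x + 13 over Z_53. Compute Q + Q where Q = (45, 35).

(23, 25)

tangent at (45, 35): λ = (3·45² + 23)/(2·35) ≡ 3/17. 17⁻¹ ≡ 25 (mod 53), so λ ≡ 3·25 ≡ 22.
  x = λ² - 45 - 45 = 484 - 90 ≡ 23; y = λ·(45 - 23) - 35 ≡ 25. → (23, 25)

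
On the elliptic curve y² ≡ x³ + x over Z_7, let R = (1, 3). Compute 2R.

(0, 0)

tangent at (1, 3): λ = (3·1² + 1)/(2·3) ≡ 4/6. 6⁻¹ ≡ 6 (mod 7), so λ ≡ 4·6 ≡ 3.
  x = λ² - 1 - 1 = 9 - 2 ≡ 0; y = λ·(1 - 0) - 3 ≡ 0. → (0, 0)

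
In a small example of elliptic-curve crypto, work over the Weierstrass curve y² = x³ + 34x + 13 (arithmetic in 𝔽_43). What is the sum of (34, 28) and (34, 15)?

The two points share x = 34 and their y-coordinates satisfy 28 + 15 ≡ 0 (mod 43), so they are inverses. Their sum is ∞.

O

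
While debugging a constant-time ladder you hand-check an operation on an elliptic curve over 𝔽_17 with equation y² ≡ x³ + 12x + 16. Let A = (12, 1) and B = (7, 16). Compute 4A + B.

(7, 16)

First 4A:
Repeated addition: build up to 4A.
2A: tangent at (12, 1): λ = (3·12² + 12)/(2·1) ≡ 2/2. 2⁻¹ ≡ 9 (mod 17), so λ ≡ 2·9 ≡ 1.
  x = λ² - 12 - 12 = 1 - 24 ≡ 11; y = λ·(12 - 11) - 1 ≡ 0. → (11, 0)
3A: (11, 0) + (12, 1). λ = (1 - 0)/(12 - 11) ≡ 1/1 mod 17. 1⁻¹ ≡ 1 (mod 17) since 1·1 = 1 ≡ 1, so λ ≡ 1.
  x = λ² - 11 - 12 = 1 - 23 ≡ 12; y = λ·(11 - 12) - 0 ≡ 16. → (12, 16)
4A: (12, 16) + (12, 1): same x and y₁ ≡ -y₂, so the sum is O.
4A = O.
Finally 4A + B:
O + (7, 16) = (7, 16) (identity).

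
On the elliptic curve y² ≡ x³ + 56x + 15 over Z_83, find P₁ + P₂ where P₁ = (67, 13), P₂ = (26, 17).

(67, 13) + (26, 17). λ = (17 - 13)/(26 - 67) ≡ 4/42 mod 83. 42⁻¹ ≡ 2 (mod 83) since 42·2 = 84 ≡ 1, so λ ≡ 8.
  x = λ² - 67 - 26 = 64 - 93 ≡ 54; y = λ·(67 - 54) - 13 ≡ 8. → (54, 8)

(54, 8)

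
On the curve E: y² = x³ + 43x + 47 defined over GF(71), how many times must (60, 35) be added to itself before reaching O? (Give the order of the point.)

11

2P: tangent at (60, 35): λ = (3·60² + 43)/(2·35) ≡ 51/70. 70⁻¹ ≡ 70 (mod 71), so λ ≡ 51·70 ≡ 20.
  x = λ² - 60 - 60 = 400 - 120 ≡ 67; y = λ·(60 - 67) - 35 ≡ 38. → (67, 38)
3P: (67, 38) + (60, 35). λ = (35 - 38)/(60 - 67) ≡ 68/64 mod 71. 64⁻¹ ≡ 10 (mod 71), so λ ≡ 41.
  x = λ² - 67 - 60 = 1681 - 127 ≡ 63; y = λ·(67 - 63) - 38 ≡ 55. → (63, 55)
4P: (63, 55) + (60, 35). λ = (35 - 55)/(60 - 63) ≡ 51/68 mod 71. 68⁻¹ ≡ 47 (mod 71), so λ ≡ 54.
  x = λ² - 63 - 60 = 2916 - 123 ≡ 24; y = λ·(63 - 24) - 55 ≡ 63. → (24, 63)
5P: (24, 63) + (60, 35). λ = (35 - 63)/(60 - 24) ≡ 43/36 mod 71. 36⁻¹ ≡ 2 (mod 71), so λ ≡ 15.
  x = λ² - 24 - 60 = 225 - 84 ≡ 70; y = λ·(24 - 70) - 63 ≡ 28. → (70, 28)
6P: (70, 28) + (60, 35). λ = (35 - 28)/(60 - 70) ≡ 7/61 mod 71. 61⁻¹ ≡ 7 (mod 71) since 61·7 = 427 ≡ 1, so λ ≡ 49.
  x = λ² - 70 - 60 = 2401 - 130 ≡ 70; y = λ·(70 - 70) - 28 ≡ 43. → (70, 43)
7P: (70, 43) + (60, 35). λ = (35 - 43)/(60 - 70) ≡ 63/61 mod 71. 61⁻¹ ≡ 7 (mod 71), so λ ≡ 15.
  x = λ² - 70 - 60 = 225 - 130 ≡ 24; y = λ·(70 - 24) - 43 ≡ 8. → (24, 8)
8P: (24, 8) + (60, 35). λ = (35 - 8)/(60 - 24) ≡ 27/36 mod 71. 36⁻¹ ≡ 2 (mod 71), so λ ≡ 54.
  x = λ² - 24 - 60 = 2916 - 84 ≡ 63; y = λ·(24 - 63) - 8 ≡ 16. → (63, 16)
9P: (63, 16) + (60, 35). λ = (35 - 16)/(60 - 63) ≡ 19/68 mod 71. 68⁻¹ ≡ 47 (mod 71) since 68·47 = 3196 ≡ 1, so λ ≡ 41.
  x = λ² - 63 - 60 = 1681 - 123 ≡ 67; y = λ·(63 - 67) - 16 ≡ 33. → (67, 33)
10P: (67, 33) + (60, 35). λ = (35 - 33)/(60 - 67) ≡ 2/64 mod 71. 64⁻¹ ≡ 10 (mod 71) since 64·10 = 640 ≡ 1, so λ ≡ 20.
  x = λ² - 67 - 60 = 400 - 127 ≡ 60; y = λ·(67 - 60) - 33 ≡ 36. → (60, 36)
11P: (60, 36) + (60, 35): same x and y₁ ≡ -y₂, so the sum is O.
11P = O, so the order is 11.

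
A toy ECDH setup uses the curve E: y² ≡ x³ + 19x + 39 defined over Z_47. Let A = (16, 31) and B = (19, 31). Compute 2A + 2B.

First 2A:
Repeated addition: build up to 2A.
2A: tangent at (16, 31): λ = (3·16² + 19)/(2·31) ≡ 35/15. 15⁻¹ ≡ 22 (mod 47) since 15·22 = 330 ≡ 1, so λ ≡ 35·22 ≡ 18.
  x = λ² - 16 - 16 = 324 - 32 ≡ 10; y = λ·(16 - 10) - 31 ≡ 30. → (10, 30)
2A = (10, 30).
Next 2B:
Repeated addition: build up to 2B.
2B: tangent at (19, 31): λ = (3·19² + 19)/(2·31) ≡ 21/15. 15⁻¹ ≡ 22 (mod 47), so λ ≡ 21·22 ≡ 39.
  x = λ² - 19 - 19 = 1521 - 38 ≡ 26; y = λ·(19 - 26) - 31 ≡ 25. → (26, 25)
2B = (26, 25).
Finally 2A + 2B:
(10, 30) + (26, 25). λ = (25 - 30)/(26 - 10) ≡ 42/16 mod 47. 16⁻¹ ≡ 3 (mod 47), so λ ≡ 32.
  x = λ² - 10 - 26 = 1024 - 36 ≡ 1; y = λ·(10 - 1) - 30 ≡ 23. → (1, 23)

(1, 23)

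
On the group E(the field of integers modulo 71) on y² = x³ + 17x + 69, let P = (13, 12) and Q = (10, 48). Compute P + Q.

(50, 6)

(13, 12) + (10, 48). λ = (48 - 12)/(10 - 13) ≡ 36/68 mod 71. 68⁻¹ ≡ 47 (mod 71), so λ ≡ 59.
  x = λ² - 13 - 10 = 3481 - 23 ≡ 50; y = λ·(13 - 50) - 12 ≡ 6. → (50, 6)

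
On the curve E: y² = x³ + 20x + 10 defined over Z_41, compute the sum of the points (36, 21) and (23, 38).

(36, 21) + (23, 38). λ = (38 - 21)/(23 - 36) ≡ 17/28 mod 41. 28⁻¹ ≡ 22 (mod 41) since 28·22 = 616 ≡ 1, so λ ≡ 5.
  x = λ² - 36 - 23 = 25 - 59 ≡ 7; y = λ·(36 - 7) - 21 ≡ 1. → (7, 1)

(7, 1)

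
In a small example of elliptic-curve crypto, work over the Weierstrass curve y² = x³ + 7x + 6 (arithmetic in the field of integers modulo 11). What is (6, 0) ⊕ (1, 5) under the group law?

(5, 10)

(6, 0) + (1, 5). λ = (5 - 0)/(1 - 6) ≡ 5/6 mod 11. 6⁻¹ ≡ 2 (mod 11) since 6·2 = 12 ≡ 1, so λ ≡ 10.
  x = λ² - 6 - 1 = 100 - 7 ≡ 5; y = λ·(6 - 5) - 0 ≡ 10. → (5, 10)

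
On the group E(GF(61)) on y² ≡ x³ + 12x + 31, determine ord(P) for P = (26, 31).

2P: tangent at (26, 31): λ = (3·26² + 12)/(2·31) ≡ 27/1. 1⁻¹ ≡ 1 (mod 61) since 1·1 = 1 ≡ 1, so λ ≡ 27·1 ≡ 27.
  x = λ² - 26 - 26 = 729 - 52 ≡ 6; y = λ·(26 - 6) - 31 ≡ 21. → (6, 21)
3P: (6, 21) + (26, 31). λ = (31 - 21)/(26 - 6) ≡ 10/20 mod 61. 20⁻¹ ≡ 58 (mod 61), so λ ≡ 31.
  x = λ² - 6 - 26 = 961 - 32 ≡ 14; y = λ·(6 - 14) - 21 ≡ 36. → (14, 36)
4P: (14, 36) + (26, 31). λ = (31 - 36)/(26 - 14) ≡ 56/12 mod 61. 12⁻¹ ≡ 56 (mod 61) since 12·56 = 672 ≡ 1, so λ ≡ 25.
  x = λ² - 14 - 26 = 625 - 40 ≡ 36; y = λ·(14 - 36) - 36 ≡ 24. → (36, 24)
5P: (36, 24) + (26, 31). λ = (31 - 24)/(26 - 36) ≡ 7/51 mod 61. 51⁻¹ ≡ 6 (mod 61), so λ ≡ 42.
  x = λ² - 36 - 26 = 1764 - 62 ≡ 55; y = λ·(36 - 55) - 24 ≡ 32. → (55, 32)
6P: (55, 32) + (26, 31). λ = (31 - 32)/(26 - 55) ≡ 60/32 mod 61. 32⁻¹ ≡ 21 (mod 61), so λ ≡ 40.
  x = λ² - 55 - 26 = 1600 - 81 ≡ 55; y = λ·(55 - 55) - 32 ≡ 29. → (55, 29)
7P: (55, 29) + (26, 31). λ = (31 - 29)/(26 - 55) ≡ 2/32 mod 61. 32⁻¹ ≡ 21 (mod 61), so λ ≡ 42.
  x = λ² - 55 - 26 = 1764 - 81 ≡ 36; y = λ·(55 - 36) - 29 ≡ 37. → (36, 37)
8P: (36, 37) + (26, 31). λ = (31 - 37)/(26 - 36) ≡ 55/51 mod 61. 51⁻¹ ≡ 6 (mod 61), so λ ≡ 25.
  x = λ² - 36 - 26 = 625 - 62 ≡ 14; y = λ·(36 - 14) - 37 ≡ 25. → (14, 25)
9P: (14, 25) + (26, 31). λ = (31 - 25)/(26 - 14) ≡ 6/12 mod 61. 12⁻¹ ≡ 56 (mod 61) since 12·56 = 672 ≡ 1, so λ ≡ 31.
  x = λ² - 14 - 26 = 961 - 40 ≡ 6; y = λ·(14 - 6) - 25 ≡ 40. → (6, 40)
10P: (6, 40) + (26, 31). λ = (31 - 40)/(26 - 6) ≡ 52/20 mod 61. 20⁻¹ ≡ 58 (mod 61), so λ ≡ 27.
  x = λ² - 6 - 26 = 729 - 32 ≡ 26; y = λ·(6 - 26) - 40 ≡ 30. → (26, 30)
11P: (26, 30) + (26, 31): same x and y₁ ≡ -y₂, so the sum is ∞.
11P = ∞, so the order is 11.

11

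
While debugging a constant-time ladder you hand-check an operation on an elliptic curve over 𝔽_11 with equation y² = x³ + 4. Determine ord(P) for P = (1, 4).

2P: tangent at (1, 4): λ = (3·1² + 0)/(2·4) ≡ 3/8. 8⁻¹ ≡ 7 (mod 11) since 8·7 = 56 ≡ 1, so λ ≡ 3·7 ≡ 10.
  x = λ² - 1 - 1 = 100 - 2 ≡ 10; y = λ·(1 - 10) - 4 ≡ 5. → (10, 5)
3P: (10, 5) + (1, 4). λ = (4 - 5)/(1 - 10) ≡ 10/2 mod 11. 2⁻¹ ≡ 6 (mod 11), so λ ≡ 5.
  x = λ² - 10 - 1 = 25 - 11 ≡ 3; y = λ·(10 - 3) - 5 ≡ 8. → (3, 8)
4P: (3, 8) + (1, 4). λ = (4 - 8)/(1 - 3) ≡ 7/9 mod 11. 9⁻¹ ≡ 5 (mod 11), so λ ≡ 2.
  x = λ² - 3 - 1 = 4 - 4 ≡ 0; y = λ·(3 - 0) - 8 ≡ 9. → (0, 9)
5P: (0, 9) + (1, 4). λ = (4 - 9)/(1 - 0) ≡ 6/1 mod 11. 1⁻¹ ≡ 1 (mod 11), so λ ≡ 6.
  x = λ² - 0 - 1 = 36 - 1 ≡ 2; y = λ·(0 - 2) - 9 ≡ 1. → (2, 1)
6P: (2, 1) + (1, 4). λ = (4 - 1)/(1 - 2) ≡ 3/10 mod 11. 10⁻¹ ≡ 10 (mod 11), so λ ≡ 8.
  x = λ² - 2 - 1 = 64 - 3 ≡ 6; y = λ·(2 - 6) - 1 ≡ 0. → (6, 0)
7P: (6, 0) + (1, 4). λ = (4 - 0)/(1 - 6) ≡ 4/6 mod 11. 6⁻¹ ≡ 2 (mod 11) since 6·2 = 12 ≡ 1, so λ ≡ 8.
  x = λ² - 6 - 1 = 64 - 7 ≡ 2; y = λ·(6 - 2) - 0 ≡ 10. → (2, 10)
8P: (2, 10) + (1, 4). λ = (4 - 10)/(1 - 2) ≡ 5/10 mod 11. 10⁻¹ ≡ 10 (mod 11), so λ ≡ 6.
  x = λ² - 2 - 1 = 36 - 3 ≡ 0; y = λ·(2 - 0) - 10 ≡ 2. → (0, 2)
9P: (0, 2) + (1, 4). λ = (4 - 2)/(1 - 0) ≡ 2/1 mod 11. 1⁻¹ ≡ 1 (mod 11), so λ ≡ 2.
  x = λ² - 0 - 1 = 4 - 1 ≡ 3; y = λ·(0 - 3) - 2 ≡ 3. → (3, 3)
10P: (3, 3) + (1, 4). λ = (4 - 3)/(1 - 3) ≡ 1/9 mod 11. 9⁻¹ ≡ 5 (mod 11), so λ ≡ 5.
  x = λ² - 3 - 1 = 25 - 4 ≡ 10; y = λ·(3 - 10) - 3 ≡ 6. → (10, 6)
11P: (10, 6) + (1, 4). λ = (4 - 6)/(1 - 10) ≡ 9/2 mod 11. 2⁻¹ ≡ 6 (mod 11) since 2·6 = 12 ≡ 1, so λ ≡ 10.
  x = λ² - 10 - 1 = 100 - 11 ≡ 1; y = λ·(10 - 1) - 6 ≡ 7. → (1, 7)
12P: (1, 7) + (1, 4): same x and y₁ ≡ -y₂, so the sum is the point at infinity.
12P = the point at infinity, so the order is 12.

12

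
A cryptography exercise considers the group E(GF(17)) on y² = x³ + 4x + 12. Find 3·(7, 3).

(1, 0)

Write Q = (7, 3).
Repeated addition: build up to 3Q.
2Q: tangent at (7, 3): λ = (3·7² + 4)/(2·3) ≡ 15/6. 6⁻¹ ≡ 3 (mod 17) since 6·3 = 18 ≡ 1, so λ ≡ 15·3 ≡ 11.
  x = λ² - 7 - 7 = 121 - 14 ≡ 5; y = λ·(7 - 5) - 3 ≡ 2. → (5, 2)
3Q: (5, 2) + (7, 3). λ = (3 - 2)/(7 - 5) ≡ 1/2 mod 17. 2⁻¹ ≡ 9 (mod 17), so λ ≡ 9.
  x = λ² - 5 - 7 = 81 - 12 ≡ 1; y = λ·(5 - 1) - 2 ≡ 0. → (1, 0)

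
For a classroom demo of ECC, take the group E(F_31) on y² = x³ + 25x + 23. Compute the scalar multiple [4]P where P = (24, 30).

(2, 22)

Double-and-add on 4 = (100)₂. Start with P = (24, 30) for the leading 1-bit.
double: tangent at (24, 30): λ = (3·24² + 25)/(2·30) ≡ 17/29. 29⁻¹ ≡ 15 (mod 31), so λ ≡ 17·15 ≡ 7.
  x = λ² - 24 - 24 = 49 - 48 ≡ 1; y = λ·(24 - 1) - 30 ≡ 7. → (1, 7)
double: tangent at (1, 7): λ = (3·1² + 25)/(2·7) ≡ 28/14. 14⁻¹ ≡ 20 (mod 31), so λ ≡ 28·20 ≡ 2.
  x = λ² - 1 - 1 = 4 - 2 ≡ 2; y = λ·(1 - 2) - 7 ≡ 22. → (2, 22)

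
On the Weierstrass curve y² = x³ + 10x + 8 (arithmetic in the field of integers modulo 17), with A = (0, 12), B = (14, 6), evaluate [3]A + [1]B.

First 3A:
Repeated addition: build up to 3A.
2A: tangent at (0, 12): λ = (3·0² + 10)/(2·12) ≡ 10/7. 7⁻¹ ≡ 5 (mod 17), so λ ≡ 10·5 ≡ 16.
  x = λ² - 0 - 0 = 256 - 0 ≡ 1; y = λ·(0 - 1) - 12 ≡ 6. → (1, 6)
3A: (1, 6) + (0, 12). λ = (12 - 6)/(0 - 1) ≡ 6/16 mod 17. 16⁻¹ ≡ 16 (mod 17), so λ ≡ 11.
  x = λ² - 1 - 0 = 121 - 1 ≡ 1; y = λ·(1 - 1) - 6 ≡ 11. → (1, 11)
3A = (1, 11).
Finally 3A + B:
(1, 11) + (14, 6). λ = (6 - 11)/(14 - 1) ≡ 12/13 mod 17. 13⁻¹ ≡ 4 (mod 17), so λ ≡ 14.
  x = λ² - 1 - 14 = 196 - 15 ≡ 11; y = λ·(1 - 11) - 11 ≡ 2. → (11, 2)

(11, 2)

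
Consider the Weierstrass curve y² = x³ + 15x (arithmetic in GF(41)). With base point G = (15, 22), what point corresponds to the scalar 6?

Repeated addition: build up to 6G.
2G: tangent at (15, 22): λ = (3·15² + 15)/(2·22) ≡ 34/3. 3⁻¹ ≡ 14 (mod 41), so λ ≡ 34·14 ≡ 25.
  x = λ² - 15 - 15 = 625 - 30 ≡ 21; y = λ·(15 - 21) - 22 ≡ 33. → (21, 33)
3G: (21, 33) + (15, 22). λ = (22 - 33)/(15 - 21) ≡ 30/35 mod 41. 35⁻¹ ≡ 34 (mod 41) since 35·34 = 1190 ≡ 1, so λ ≡ 36.
  x = λ² - 21 - 15 = 1296 - 36 ≡ 30; y = λ·(21 - 30) - 33 ≡ 12. → (30, 12)
4G: (30, 12) + (15, 22). λ = (22 - 12)/(15 - 30) ≡ 10/26 mod 41. 26⁻¹ ≡ 30 (mod 41), so λ ≡ 13.
  x = λ² - 30 - 15 = 169 - 45 ≡ 1; y = λ·(30 - 1) - 12 ≡ 37. → (1, 37)
5G: (1, 37) + (15, 22). λ = (22 - 37)/(15 - 1) ≡ 26/14 mod 41. 14⁻¹ ≡ 3 (mod 41) since 14·3 = 42 ≡ 1, so λ ≡ 37.
  x = λ² - 1 - 15 = 1369 - 16 ≡ 0; y = λ·(1 - 0) - 37 ≡ 0. → (0, 0)
6G: (0, 0) + (15, 22). λ = (22 - 0)/(15 - 0) ≡ 22/15 mod 41. 15⁻¹ ≡ 11 (mod 41) since 15·11 = 165 ≡ 1, so λ ≡ 37.
  x = λ² - 0 - 15 = 1369 - 15 ≡ 1; y = λ·(0 - 1) - 0 ≡ 4. → (1, 4)

(1, 4)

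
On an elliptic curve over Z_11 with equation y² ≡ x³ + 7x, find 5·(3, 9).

(3, 2)

Write Q = (3, 9).
Double-and-add on 5 = (101)₂. Start with Q = (3, 9) for the leading 1-bit.
double: tangent at (3, 9): λ = (3·3² + 7)/(2·9) ≡ 1/7. 7⁻¹ ≡ 8 (mod 11) since 7·8 = 56 ≡ 1, so λ ≡ 1·8 ≡ 8.
  x = λ² - 3 - 3 = 64 - 6 ≡ 3; y = λ·(3 - 3) - 9 ≡ 2. → (3, 2)
double: tangent at (3, 2): λ = (3·3² + 7)/(2·2) ≡ 1/4. 4⁻¹ ≡ 3 (mod 11), so λ ≡ 1·3 ≡ 3.
  x = λ² - 3 - 3 = 9 - 6 ≡ 3; y = λ·(3 - 3) - 2 ≡ 9. → (3, 9)
add Q: tangent at (3, 9): λ = (3·3² + 7)/(2·9) ≡ 1/7. 7⁻¹ ≡ 8 (mod 11), so λ ≡ 1·8 ≡ 8.
  x = λ² - 3 - 3 = 64 - 6 ≡ 3; y = λ·(3 - 3) - 9 ≡ 2. → (3, 2)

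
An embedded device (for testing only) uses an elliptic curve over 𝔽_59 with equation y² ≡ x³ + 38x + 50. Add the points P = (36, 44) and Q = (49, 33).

(40, 32)

(36, 44) + (49, 33). λ = (33 - 44)/(49 - 36) ≡ 48/13 mod 59. 13⁻¹ ≡ 50 (mod 59), so λ ≡ 40.
  x = λ² - 36 - 49 = 1600 - 85 ≡ 40; y = λ·(36 - 40) - 44 ≡ 32. → (40, 32)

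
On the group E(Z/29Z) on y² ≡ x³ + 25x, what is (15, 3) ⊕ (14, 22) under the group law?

(15, 3) + (14, 22). λ = (22 - 3)/(14 - 15) ≡ 19/28 mod 29. 28⁻¹ ≡ 28 (mod 29), so λ ≡ 10.
  x = λ² - 15 - 14 = 100 - 29 ≡ 13; y = λ·(15 - 13) - 3 ≡ 17. → (13, 17)

(13, 17)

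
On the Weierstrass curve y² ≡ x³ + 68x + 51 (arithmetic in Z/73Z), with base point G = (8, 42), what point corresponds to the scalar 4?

(56, 48)

Repeated addition: build up to 4G.
2G: tangent at (8, 42): λ = (3·8² + 68)/(2·42) ≡ 41/11. 11⁻¹ ≡ 20 (mod 73) since 11·20 = 220 ≡ 1, so λ ≡ 41·20 ≡ 17.
  x = λ² - 8 - 8 = 289 - 16 ≡ 54; y = λ·(8 - 54) - 42 ≡ 52. → (54, 52)
3G: (54, 52) + (8, 42). λ = (42 - 52)/(8 - 54) ≡ 63/27 mod 73. 27⁻¹ ≡ 46 (mod 73), so λ ≡ 51.
  x = λ² - 54 - 8 = 2601 - 62 ≡ 57; y = λ·(54 - 57) - 52 ≡ 14. → (57, 14)
4G: (57, 14) + (8, 42). λ = (42 - 14)/(8 - 57) ≡ 28/24 mod 73. 24⁻¹ ≡ 70 (mod 73), so λ ≡ 62.
  x = λ² - 57 - 8 = 3844 - 65 ≡ 56; y = λ·(57 - 56) - 14 ≡ 48. → (56, 48)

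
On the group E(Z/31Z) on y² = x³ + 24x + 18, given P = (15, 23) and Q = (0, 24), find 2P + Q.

First 2P:
Repeated addition: build up to 2P.
2P: tangent at (15, 23): λ = (3·15² + 24)/(2·23) ≡ 17/15. 15⁻¹ ≡ 29 (mod 31), so λ ≡ 17·29 ≡ 28.
  x = λ² - 15 - 15 = 784 - 30 ≡ 10; y = λ·(15 - 10) - 23 ≡ 24. → (10, 24)
2P = (10, 24).
Finally 2P + Q:
(10, 24) + (0, 24). λ = (24 - 24)/(0 - 10) ≡ 0/21 mod 31. 21⁻¹ ≡ 3 (mod 31) since 21·3 = 63 ≡ 1, so λ ≡ 0.
  x = λ² - 10 - 0 = 0 - 10 ≡ 21; y = λ·(10 - 21) - 24 ≡ 7. → (21, 7)

(21, 7)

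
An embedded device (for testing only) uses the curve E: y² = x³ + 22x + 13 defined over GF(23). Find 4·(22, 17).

(0, 17)

Write G = (22, 17).
Repeated addition: build up to 4G.
2G: tangent at (22, 17): λ = (3·22² + 22)/(2·17) ≡ 2/11. 11⁻¹ ≡ 21 (mod 23), so λ ≡ 2·21 ≡ 19.
  x = λ² - 22 - 22 = 361 - 44 ≡ 18; y = λ·(22 - 18) - 17 ≡ 13. → (18, 13)
3G: (18, 13) + (22, 17). λ = (17 - 13)/(22 - 18) ≡ 4/4 mod 23. 4⁻¹ ≡ 6 (mod 23) since 4·6 = 24 ≡ 1, so λ ≡ 1.
  x = λ² - 18 - 22 = 1 - 40 ≡ 7; y = λ·(18 - 7) - 13 ≡ 21. → (7, 21)
4G: (7, 21) + (22, 17). λ = (17 - 21)/(22 - 7) ≡ 19/15 mod 23. 15⁻¹ ≡ 20 (mod 23), so λ ≡ 12.
  x = λ² - 7 - 22 = 144 - 29 ≡ 0; y = λ·(7 - 0) - 21 ≡ 17. → (0, 17)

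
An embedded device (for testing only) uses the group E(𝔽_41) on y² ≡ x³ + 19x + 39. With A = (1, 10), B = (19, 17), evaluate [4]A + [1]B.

(21, 33)

First 4A:
Double-and-add on 4 = (100)₂. Start with A = (1, 10) for the leading 1-bit.
double: tangent at (1, 10): λ = (3·1² + 19)/(2·10) ≡ 22/20. 20⁻¹ ≡ 39 (mod 41) since 20·39 = 780 ≡ 1, so λ ≡ 22·39 ≡ 38.
  x = λ² - 1 - 1 = 1444 - 2 ≡ 7; y = λ·(1 - 7) - 10 ≡ 8. → (7, 8)
double: tangent at (7, 8): λ = (3·7² + 19)/(2·8) ≡ 2/16. 16⁻¹ ≡ 18 (mod 41), so λ ≡ 2·18 ≡ 36.
  x = λ² - 7 - 7 = 1296 - 14 ≡ 11; y = λ·(7 - 11) - 8 ≡ 12. → (11, 12)
4A = (11, 12).
Finally 4A + B:
(11, 12) + (19, 17). λ = (17 - 12)/(19 - 11) ≡ 5/8 mod 41. 8⁻¹ ≡ 36 (mod 41), so λ ≡ 16.
  x = λ² - 11 - 19 = 256 - 30 ≡ 21; y = λ·(11 - 21) - 12 ≡ 33. → (21, 33)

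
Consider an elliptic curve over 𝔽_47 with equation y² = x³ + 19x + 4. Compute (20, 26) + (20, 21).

The two points share x = 20 and their y-coordinates satisfy 26 + 21 ≡ 0 (mod 47), so they are inverses. Their sum is O.

O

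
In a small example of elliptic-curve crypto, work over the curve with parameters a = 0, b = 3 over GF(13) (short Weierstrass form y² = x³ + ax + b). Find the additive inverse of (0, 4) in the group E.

-(0, 4) = (0, -4 mod 13) = (0, 9).

(0, 9)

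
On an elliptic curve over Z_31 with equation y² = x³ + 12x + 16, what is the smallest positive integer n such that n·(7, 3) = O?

2P: tangent at (7, 3): λ = (3·7² + 12)/(2·3) ≡ 4/6. 6⁻¹ ≡ 26 (mod 31) since 6·26 = 156 ≡ 1, so λ ≡ 4·26 ≡ 11.
  x = λ² - 7 - 7 = 121 - 14 ≡ 14; y = λ·(7 - 14) - 3 ≡ 13. → (14, 13)
3P: (14, 13) + (7, 3). λ = (3 - 13)/(7 - 14) ≡ 21/24 mod 31. 24⁻¹ ≡ 22 (mod 31), so λ ≡ 28.
  x = λ² - 14 - 7 = 784 - 21 ≡ 19; y = λ·(14 - 19) - 13 ≡ 2. → (19, 2)
4P: (19, 2) + (7, 3). λ = (3 - 2)/(7 - 19) ≡ 1/19 mod 31. 19⁻¹ ≡ 18 (mod 31), so λ ≡ 18.
  x = λ² - 19 - 7 = 324 - 26 ≡ 19; y = λ·(19 - 19) - 2 ≡ 29. → (19, 29)
5P: (19, 29) + (7, 3). λ = (3 - 29)/(7 - 19) ≡ 5/19 mod 31. 19⁻¹ ≡ 18 (mod 31), so λ ≡ 28.
  x = λ² - 19 - 7 = 784 - 26 ≡ 14; y = λ·(19 - 14) - 29 ≡ 18. → (14, 18)
6P: (14, 18) + (7, 3). λ = (3 - 18)/(7 - 14) ≡ 16/24 mod 31. 24⁻¹ ≡ 22 (mod 31), so λ ≡ 11.
  x = λ² - 14 - 7 = 121 - 21 ≡ 7; y = λ·(14 - 7) - 18 ≡ 28. → (7, 28)
7P: (7, 28) + (7, 3): same x and y₁ ≡ -y₂, so the sum is O.
7P = O, so the order is 7.

7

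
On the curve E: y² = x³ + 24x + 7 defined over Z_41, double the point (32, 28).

tangent at (32, 28): λ = (3·32² + 24)/(2·28) ≡ 21/15. 15⁻¹ ≡ 11 (mod 41), so λ ≡ 21·11 ≡ 26.
  x = λ² - 32 - 32 = 676 - 64 ≡ 38; y = λ·(32 - 38) - 28 ≡ 21. → (38, 21)

(38, 21)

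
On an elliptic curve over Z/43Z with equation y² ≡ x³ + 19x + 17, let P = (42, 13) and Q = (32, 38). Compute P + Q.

(42, 13) + (32, 38). λ = (38 - 13)/(32 - 42) ≡ 25/33 mod 43. 33⁻¹ ≡ 30 (mod 43), so λ ≡ 19.
  x = λ² - 42 - 32 = 361 - 74 ≡ 29; y = λ·(42 - 29) - 13 ≡ 19. → (29, 19)

(29, 19)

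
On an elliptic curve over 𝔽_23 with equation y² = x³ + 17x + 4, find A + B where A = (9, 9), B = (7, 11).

(8, 13)

(9, 9) + (7, 11). λ = (11 - 9)/(7 - 9) ≡ 2/21 mod 23. 21⁻¹ ≡ 11 (mod 23), so λ ≡ 22.
  x = λ² - 9 - 7 = 484 - 16 ≡ 8; y = λ·(9 - 8) - 9 ≡ 13. → (8, 13)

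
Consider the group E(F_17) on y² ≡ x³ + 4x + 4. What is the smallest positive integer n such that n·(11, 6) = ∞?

2P: tangent at (11, 6): λ = (3·11² + 4)/(2·6) ≡ 10/12. 12⁻¹ ≡ 10 (mod 17), so λ ≡ 10·10 ≡ 15.
  x = λ² - 11 - 11 = 225 - 22 ≡ 16; y = λ·(11 - 16) - 6 ≡ 4. → (16, 4)
3P: (16, 4) + (11, 6). λ = (6 - 4)/(11 - 16) ≡ 2/12 mod 17. 12⁻¹ ≡ 10 (mod 17), so λ ≡ 3.
  x = λ² - 16 - 11 = 9 - 27 ≡ 16; y = λ·(16 - 16) - 4 ≡ 13. → (16, 13)
4P: (16, 13) + (11, 6). λ = (6 - 13)/(11 - 16) ≡ 10/12 mod 17. 12⁻¹ ≡ 10 (mod 17), so λ ≡ 15.
  x = λ² - 16 - 11 = 225 - 27 ≡ 11; y = λ·(16 - 11) - 13 ≡ 11. → (11, 11)
5P: (11, 11) + (11, 6): same x and y₁ ≡ -y₂, so the sum is ∞.
5P = ∞, so the order is 5.

5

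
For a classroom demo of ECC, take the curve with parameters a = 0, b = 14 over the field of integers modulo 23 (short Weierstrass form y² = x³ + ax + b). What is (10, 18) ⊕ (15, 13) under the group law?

(22, 17)

(10, 18) + (15, 13). λ = (13 - 18)/(15 - 10) ≡ 18/5 mod 23. 5⁻¹ ≡ 14 (mod 23) since 5·14 = 70 ≡ 1, so λ ≡ 22.
  x = λ² - 10 - 15 = 484 - 25 ≡ 22; y = λ·(10 - 22) - 18 ≡ 17. → (22, 17)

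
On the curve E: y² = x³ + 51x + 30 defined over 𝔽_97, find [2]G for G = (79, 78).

tangent at (79, 78): λ = (3·79² + 51)/(2·78) ≡ 53/59. 59⁻¹ ≡ 74 (mod 97) since 59·74 = 4366 ≡ 1, so λ ≡ 53·74 ≡ 42.
  x = λ² - 79 - 79 = 1764 - 158 ≡ 54; y = λ·(79 - 54) - 78 ≡ 2. → (54, 2)

(54, 2)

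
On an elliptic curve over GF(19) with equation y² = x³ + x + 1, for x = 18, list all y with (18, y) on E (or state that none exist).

x³ + 1x + 1 = 5851 ≡ 18 (mod 19).
18 is a non-residue mod 19; no y exists.

none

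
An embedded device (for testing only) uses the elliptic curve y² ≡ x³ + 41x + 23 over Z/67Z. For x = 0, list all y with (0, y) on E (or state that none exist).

x³ + 41x + 23 = 23 ≡ 23 (mod 67).
Square roots of 23 mod 67: 31 and 36 (since 31² = 961 ≡ 23).

31, 36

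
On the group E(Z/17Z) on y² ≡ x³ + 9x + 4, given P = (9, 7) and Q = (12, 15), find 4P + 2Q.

First 4P:
Double-and-add on 4 = (100)₂. Start with P = (9, 7) for the leading 1-bit.
double: tangent at (9, 7): λ = (3·9² + 9)/(2·7) ≡ 14/14. 14⁻¹ ≡ 11 (mod 17) since 14·11 = 154 ≡ 1, so λ ≡ 14·11 ≡ 1.
  x = λ² - 9 - 9 = 1 - 18 ≡ 0; y = λ·(9 - 0) - 7 ≡ 2. → (0, 2)
double: tangent at (0, 2): λ = (3·0² + 9)/(2·2) ≡ 9/4. 4⁻¹ ≡ 13 (mod 17) since 4·13 = 52 ≡ 1, so λ ≡ 9·13 ≡ 15.
  x = λ² - 0 - 0 = 225 - 0 ≡ 4; y = λ·(0 - 4) - 2 ≡ 6. → (4, 6)
4P = (4, 6).
Next 2Q:
Repeated addition: build up to 2Q.
2Q: tangent at (12, 15): λ = (3·12² + 9)/(2·15) ≡ 16/13. 13⁻¹ ≡ 4 (mod 17), so λ ≡ 16·4 ≡ 13.
  x = λ² - 12 - 12 = 169 - 24 ≡ 9; y = λ·(12 - 9) - 15 ≡ 7. → (9, 7)
2Q = (9, 7).
Finally 4P + 2Q:
(4, 6) + (9, 7). λ = (7 - 6)/(9 - 4) ≡ 1/5 mod 17. 5⁻¹ ≡ 7 (mod 17), so λ ≡ 7.
  x = λ² - 4 - 9 = 49 - 13 ≡ 2; y = λ·(4 - 2) - 6 ≡ 8. → (2, 8)

(2, 8)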